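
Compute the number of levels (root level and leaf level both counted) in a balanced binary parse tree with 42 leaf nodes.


In a balanced binary tree with n leaves the deepest leaf is ceil(log2(n)) edges below the root,
so counting node levels inclusive of root and leaves gives ceil(log2(n)) + 1 levels.
log2(42) = 5.3923
ceil(5.3923) = 6
levels = 6 + 1 = 7

7


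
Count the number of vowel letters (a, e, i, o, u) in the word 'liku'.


Scanning each character of 'liku':
  Position 1: 'l' -> consonant (running count: 0)
  Position 2: 'i' -> vowel (running count: 1)
  Position 3: 'k' -> consonant (running count: 1)
  Position 4: 'u' -> vowel (running count: 2)
Total vowels: 2

2


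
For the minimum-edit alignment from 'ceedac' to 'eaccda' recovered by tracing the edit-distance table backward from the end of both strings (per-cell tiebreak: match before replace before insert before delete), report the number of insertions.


Edit distance = 5. Backtracking from cell (6, 6) with preference match > replace > insert > delete,
then listing the resulting alignment 'ceedac' -> 'eaccda' left to right:
  Step 1: insert 'e' [insertion #1]
  Step 2: replace c->a
  Step 3: replace e->c
  Step 4: replace e->c
  Step 5: keep 'd'
  Step 6: keep 'a'
  Step 7: delete 'c'
Total insertions: 1

1


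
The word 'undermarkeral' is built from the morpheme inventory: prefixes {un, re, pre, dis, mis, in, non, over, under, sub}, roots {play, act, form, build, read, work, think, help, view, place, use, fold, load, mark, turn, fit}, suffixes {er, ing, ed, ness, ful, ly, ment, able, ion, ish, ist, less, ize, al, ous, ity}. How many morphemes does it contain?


Segmenting 'undermarkeral' against the inventory:
  'under' -> prefix (morpheme 1)
  'mark' -> root (morpheme 2)
  'er' -> suffix (morpheme 3)
  'al' -> suffix (morpheme 4)
Total morphemes: 4

4


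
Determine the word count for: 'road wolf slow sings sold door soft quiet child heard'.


Counting words by splitting on spaces:
  Word 1: 'road'
  Word 2: 'wolf'
  Word 3: 'slow'
  Word 4: 'sings'
  Word 5: 'sold'
  Word 6: 'door'
  Word 7: 'soft'
  Word 8: 'quiet'
  Word 9: 'child'
  Word 10: 'heard'
Total words: 10

10


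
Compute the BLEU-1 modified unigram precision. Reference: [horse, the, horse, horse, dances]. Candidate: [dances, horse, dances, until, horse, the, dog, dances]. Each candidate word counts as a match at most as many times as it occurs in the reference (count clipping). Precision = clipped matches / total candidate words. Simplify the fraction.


Reference word counts: {'dances': 1, 'horse': 3, 'the': 1}
Checking each candidate word (with clipping):
  'dances' -> in reference (ref count 1, used 1/1) -> match (matches: 1)
  'horse' -> in reference (ref count 3, used 1/3) -> match (matches: 2)
  'dances' -> ref count 1 already used up (1/1) -> clipped, no match (matches: 2)
  'until' -> not in reference -> no match (matches: 2)
  'horse' -> in reference (ref count 3, used 2/3) -> match (matches: 3)
  'the' -> in reference (ref count 1, used 1/1) -> match (matches: 4)
  'dog' -> not in reference -> no match (matches: 4)
  'dances' -> ref count 1 already used up (1/1) -> clipped, no match (matches: 4)
Clipped matches: 4, Candidate length: 8
Precision = 4/8 = 1/2

1/2


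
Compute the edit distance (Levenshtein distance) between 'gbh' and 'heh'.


Building DP table for s1='gbh' (len 3) and s2='heh' (len 3):
       h  e  h
    0  1  2  3
  g 1  1  2  3
  b 2  2  2  3
  h 3  2  3  2
Edit distance = dp[3][3] = 2

2


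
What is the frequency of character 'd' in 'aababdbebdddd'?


Scanning 'aababdbebdddd' for 'd':
  Position 5: 'd' -> MATCH (count: 1)
  Position 9: 'd' -> MATCH (count: 2)
  Position 10: 'd' -> MATCH (count: 3)
  Position 11: 'd' -> MATCH (count: 4)
  Position 12: 'd' -> MATCH (count: 5)
Total occurrences of 'd': 5

5


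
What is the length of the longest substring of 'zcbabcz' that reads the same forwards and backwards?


Scanning 'zcbabcz' for palindromic substrings.
Substring at positions 0-6: 'zcbabcz'.
Check: reverse('zcbabcz') = 'zcbabcz' -> palindrome confirmed.
No longer palindromic substring exists; longest length = 7

7


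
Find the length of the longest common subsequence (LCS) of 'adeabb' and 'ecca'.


DP table for LCS of 'adeabb' and 'ecca':
       e  c  c  a
    0  0  0  0  0
  a 0  0  0  0  1
  d 0  0  0  0  1
  e 0  1  1  1  1
  a 0  1  1  1  2
  b 0  1  1  1  2
  b 0  1  1  1  2
LCS: 'ea'
LCS length = 2

2


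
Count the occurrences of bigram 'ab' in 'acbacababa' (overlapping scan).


Scanning 'acbacababa' for bigram 'ab':
  Position 0: 'ac' -> no
  Position 1: 'cb' -> no
  Position 2: 'ba' -> no
  Position 3: 'ac' -> no
  Position 4: 'ca' -> no
  Position 5: 'ab' -> MATCH
  Position 6: 'ba' -> no
  Position 7: 'ab' -> MATCH
  Position 8: 'ba' -> no
Total matches: 2

2


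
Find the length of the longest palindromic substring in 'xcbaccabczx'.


Scanning 'xcbaccabczx' for palindromic substrings.
Substring at positions 1-8: 'cbaccabc'.
Check: reverse('cbaccabc') = 'cbaccabc' -> palindrome confirmed.
Neighbouring characters ('x' / 'z') break symmetry, so it cannot extend further.
No longer palindromic substring exists; longest length = 8

8


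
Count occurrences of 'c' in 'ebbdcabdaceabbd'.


Scanning 'ebbdcabdaceabbd' for 'c':
  Position 4: 'c' -> MATCH (count: 1)
  Position 9: 'c' -> MATCH (count: 2)
Total occurrences of 'c': 2

2


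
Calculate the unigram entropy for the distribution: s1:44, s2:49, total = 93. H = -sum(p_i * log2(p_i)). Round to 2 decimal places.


Computing entropy H = -sum(p_i * log2(p_i)):
  s1: p = 44/93 = 0.4731, -p*log2(p) = 0.5108
  s2: p = 49/93 = 0.5269, -p*log2(p) = 0.4871
H = sum of terms = 0.9979
Rounded to 2 decimals: 1.00

1.00


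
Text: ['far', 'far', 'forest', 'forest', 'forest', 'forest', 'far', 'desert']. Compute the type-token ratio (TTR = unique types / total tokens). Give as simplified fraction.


Tokens: 8
Unique types: ('desert', 'far', 'forest') = 3
TTR = 3/8
Already in lowest terms.

3/8


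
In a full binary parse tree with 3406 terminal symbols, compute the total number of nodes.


Leaf nodes (terminals): 3406
Internal nodes = n - 1 = 3406 - 1 = 3405
Total = leaves + internal = 3406 + 3405 = 6811

6811


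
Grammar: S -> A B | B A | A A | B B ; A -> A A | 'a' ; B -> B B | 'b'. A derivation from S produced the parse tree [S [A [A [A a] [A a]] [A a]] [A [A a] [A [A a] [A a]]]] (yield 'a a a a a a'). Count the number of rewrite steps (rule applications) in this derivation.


Every bracketed nonterminal node [X ...] in the tree is produced by exactly one rule application.
Reading the tree off as a leftmost derivation:
  Step 1: S  =>  A A   (applied S -> A A)
  Step 2: A A  =>  A A A   (applied A -> A A)
  Step 3: A A A  =>  A A A A   (applied A -> A A)
  Step 4: A A A A  =>  a A A A   (applied A -> a)
  Step 5: a A A A  =>  a a A A   (applied A -> a)
  Step 6: a a A A  =>  a a a A   (applied A -> a)
  Step 7: a a a A  =>  a a a A A   (applied A -> A A)
  Step 8: a a a A A  =>  a a a a A   (applied A -> a)
  Step 9: a a a a A  =>  a a a a A A   (applied A -> A A)
  Step 10: a a a a A A  =>  a a a a a A   (applied A -> a)
  Step 11: a a a a a A  =>  a a a a a a   (applied A -> a)
Final yield: a a a a a a
Total rewrite steps: 11

11


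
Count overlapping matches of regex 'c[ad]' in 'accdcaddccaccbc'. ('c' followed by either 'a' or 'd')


Pattern: c[ad] means 'c' followed by either 'a' or 'd'.
Scanning 'accdcaddccaccbc' position-by-position:
  Pos 0: window 'ac' -> no
  Pos 1: window 'cc' -> no
  Pos 2: window 'cd' -> MATCH
  Pos 3: window 'dc' -> no
  Pos 4: window 'ca' -> MATCH
  Pos 5: window 'ad' -> no
  Pos 6: window 'dd' -> no
  Pos 7: window 'dc' -> no
  Pos 8: window 'cc' -> no
  Pos 9: window 'ca' -> MATCH
  Pos 10: window 'ac' -> no
  Pos 11: window 'cc' -> no
  Pos 12: window 'cb' -> no
  Pos 13: window 'bc' -> no
  Pos 14: window 'c' -> no
Total matches: 3

3


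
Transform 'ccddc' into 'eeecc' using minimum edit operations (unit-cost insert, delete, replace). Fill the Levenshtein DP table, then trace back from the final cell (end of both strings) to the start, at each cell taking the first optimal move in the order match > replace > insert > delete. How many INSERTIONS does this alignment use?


Edit distance = 4. Backtracking from cell (5, 5) with preference match > replace > insert > delete,
then listing the resulting alignment 'ccddc' -> 'eeecc' left to right:
  Step 1: replace c->e
  Step 2: replace c->e
  Step 3: replace d->e
  Step 4: replace d->c
  Step 5: keep 'c'
Total insertions: 0

0


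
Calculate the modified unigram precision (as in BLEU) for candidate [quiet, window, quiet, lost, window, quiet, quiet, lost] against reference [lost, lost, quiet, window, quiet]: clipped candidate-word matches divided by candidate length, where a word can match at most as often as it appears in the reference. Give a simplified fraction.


Reference word counts: {'lost': 2, 'quiet': 2, 'window': 1}
Checking each candidate word (with clipping):
  'quiet' -> in reference (ref count 2, used 1/2) -> match (matches: 1)
  'window' -> in reference (ref count 1, used 1/1) -> match (matches: 2)
  'quiet' -> in reference (ref count 2, used 2/2) -> match (matches: 3)
  'lost' -> in reference (ref count 2, used 1/2) -> match (matches: 4)
  'window' -> ref count 1 already used up (1/1) -> clipped, no match (matches: 4)
  'quiet' -> ref count 2 already used up (2/2) -> clipped, no match (matches: 4)
  'quiet' -> ref count 2 already used up (2/2) -> clipped, no match (matches: 4)
  'lost' -> in reference (ref count 2, used 2/2) -> match (matches: 5)
Clipped matches: 5, Candidate length: 8
Precision = 5/8

5/8


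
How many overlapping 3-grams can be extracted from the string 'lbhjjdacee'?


String 'lbhjjdacee' has length L = 10.
Number of overlapping n-grams = L - n + 1
Substituting: 10 - 3 + 1 = 8

8


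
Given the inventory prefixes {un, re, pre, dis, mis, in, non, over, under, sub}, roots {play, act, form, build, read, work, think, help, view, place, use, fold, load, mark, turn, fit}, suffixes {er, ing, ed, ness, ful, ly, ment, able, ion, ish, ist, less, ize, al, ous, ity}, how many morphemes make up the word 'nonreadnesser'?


Segmenting 'nonreadnesser' against the inventory:
  'non' -> prefix (morpheme 1)
  'read' -> root (morpheme 2)
  'ness' -> suffix (morpheme 3)
  'er' -> suffix (morpheme 4)
Total morphemes: 4

4


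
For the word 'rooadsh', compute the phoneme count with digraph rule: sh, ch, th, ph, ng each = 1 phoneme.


Parsing 'rooadsh' greedily, digraphs first:
  'r' -> consonant phoneme (phonemes so far: 1)
  'o' -> vowel phoneme (phonemes so far: 2)
  'o' -> vowel phoneme (phonemes so far: 3)
  'a' -> vowel phoneme (phonemes so far: 4)
  'd' -> consonant phoneme (phonemes so far: 5)
  'sh' -> digraph (1 consonant phoneme) (phonemes so far: 6)
Total phonemes: 6

6


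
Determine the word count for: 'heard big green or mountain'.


Counting words by splitting on spaces:
  Word 1: 'heard'
  Word 2: 'big'
  Word 3: 'green'
  Word 4: 'or'
  Word 5: 'mountain'
Total words: 5

5


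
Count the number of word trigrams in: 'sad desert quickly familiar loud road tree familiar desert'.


Word trigrams from [9] words:
  Trigram 1: (sad desert quickly)
  Trigram 2: (desert quickly familiar)
  Trigram 3: (quickly familiar loud)
  Trigram 4: (familiar loud road)
  Trigram 5: (loud road tree)
  Trigram 6: (road tree familiar)
  Trigram 7: (tree familiar desert)
Total word trigrams: 9 - 2 = 7

7


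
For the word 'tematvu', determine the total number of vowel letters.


Scanning each character of 'tematvu':
  Position 1: 't' -> consonant (running count: 0)
  Position 2: 'e' -> vowel (running count: 1)
  Position 3: 'm' -> consonant (running count: 1)
  Position 4: 'a' -> vowel (running count: 2)
  Position 5: 't' -> consonant (running count: 2)
  Position 6: 'v' -> consonant (running count: 2)
  Position 7: 'u' -> vowel (running count: 3)
Total vowels: 3

3


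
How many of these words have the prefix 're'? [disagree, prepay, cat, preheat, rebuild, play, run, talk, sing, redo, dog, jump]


Checking each word for prefix 're':
  'disagree' -> no (count: 0)
  'prepay' -> no (count: 0)
  'cat' -> no (count: 0)
  'preheat' -> no (count: 0)
  'rebuild' -> YES, starts with 're' (count: 1)
  'play' -> no (count: 1)
  'run' -> no (count: 1)
  'talk' -> no (count: 1)
  'sing' -> no (count: 1)
  'redo' -> YES, starts with 're' (count: 2)
  'dog' -> no (count: 2)
  'jump' -> no (count: 2)
Total with prefix 're': 2

2


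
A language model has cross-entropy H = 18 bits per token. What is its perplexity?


Perplexity formula: PP = 2^H
H = 18
PP = 2^18
PP = 2^18 = 262144

262144


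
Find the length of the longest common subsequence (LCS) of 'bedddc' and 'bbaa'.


DP table for LCS of 'bedddc' and 'bbaa':
       b  b  a  a
    0  0  0  0  0
  b 0  1  1  1  1
  e 0  1  1  1  1
  d 0  1  1  1  1
  d 0  1  1  1  1
  d 0  1  1  1  1
  c 0  1  1  1  1
LCS: 'b'
LCS length = 1

1


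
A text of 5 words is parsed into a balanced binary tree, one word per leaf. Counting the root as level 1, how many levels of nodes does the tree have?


In a balanced binary tree with n leaves the deepest leaf is ceil(log2(n)) edges below the root,
so counting node levels inclusive of root and leaves gives ceil(log2(n)) + 1 levels.
log2(5) = 2.3219
ceil(2.3219) = 3
levels = 3 + 1 = 4

4


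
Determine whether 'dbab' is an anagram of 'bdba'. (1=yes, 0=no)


Sort characters of 'dbab': 'abbd'
Sort characters of 'bdba': 'abbd'
Sorted forms match -> they ARE anagrams
Result: 1

1


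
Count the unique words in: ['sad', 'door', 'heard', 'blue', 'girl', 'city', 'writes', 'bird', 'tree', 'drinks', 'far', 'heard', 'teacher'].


Listing all tokens and tracking unique types:
  Token 1: 'sad' -> NEW (unique so far: 1)
  Token 2: 'door' -> NEW (unique so far: 2)
  Token 3: 'heard' -> NEW (unique so far: 3)
  Token 4: 'blue' -> NEW (unique so far: 4)
  Token 5: 'girl' -> NEW (unique so far: 5)
  Token 6: 'city' -> NEW (unique so far: 6)
  Token 7: 'writes' -> NEW (unique so far: 7)
  Token 8: 'bird' -> NEW (unique so far: 8)
  Token 9: 'tree' -> NEW (unique so far: 9)
  Token 10: 'drinks' -> NEW (unique so far: 10)
  Token 11: 'far' -> NEW (unique so far: 11)
  Token 12: 'heard' -> duplicate (unique so far: 11)
  Token 13: 'teacher' -> NEW (unique so far: 12)
Unique types: ('bird', 'blue', 'city', 'door', 'drinks', 'far', 'girl', 'heard', 'sad', 'teacher', 'tree', 'writes')
Vocabulary size: 12

12


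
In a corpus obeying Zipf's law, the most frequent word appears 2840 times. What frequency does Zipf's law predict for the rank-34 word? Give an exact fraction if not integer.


Zipf's law: freq(rank) = f1 / rank
f1 = 2840, rank = 34
freq = 2840 / 34
GCD(2840, 34) = 2
Simplified: 1420/17

1420/17


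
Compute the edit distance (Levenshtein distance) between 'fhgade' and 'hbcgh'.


Building DP table for s1='fhgade' (len 6) and s2='hbcgh' (len 5):
       h  b  c  g  h
    0  1  2  3  4  5
  f 1  1  2  3  4  5
  h 2  1  2  3  4  4
  g 3  2  2  3  3  4
  a 4  3  3  3  4  4
  d 5  4  4  4  4  5
  e 6  5  5  5  5  5
Edit distance = dp[6][5] = 5

5


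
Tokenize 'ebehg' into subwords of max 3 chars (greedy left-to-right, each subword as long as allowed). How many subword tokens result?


'ebehg' has 5 characters.
Chunking with max size 3:
  Chunk 1: 'ebe' (positions 0-2)
  Chunk 2: 'hg' (positions 3-4)
Total chunks: ceil(5 / 3) = 2

2


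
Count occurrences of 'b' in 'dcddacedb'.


Scanning 'dcddacedb' for 'b':
  Position 8: 'b' -> MATCH (count: 1)
Total occurrences of 'b': 1

1


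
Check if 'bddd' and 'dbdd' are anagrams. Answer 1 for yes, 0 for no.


Sort characters of 'bddd': 'bddd'
Sort characters of 'dbdd': 'bddd'
Sorted forms match -> they ARE anagrams
Result: 1

1


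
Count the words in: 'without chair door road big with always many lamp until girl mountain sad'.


Counting words by splitting on spaces:
  Word 1: 'without'
  Word 2: 'chair'
  Word 3: 'door'
  Word 4: 'road'
  Word 5: 'big'
  Word 6: 'with'
  Word 7: 'always'
  Word 8: 'many'
  Word 9: 'lamp'
  Word 10: 'until'
  Word 11: 'girl'
  Word 12: 'mountain'
  Word 13: 'sad'
Total words: 13

13


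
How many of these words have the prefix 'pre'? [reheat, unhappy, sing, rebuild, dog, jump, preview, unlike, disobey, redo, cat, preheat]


Checking each word for prefix 'pre':
  'reheat' -> no (count: 0)
  'unhappy' -> no (count: 0)
  'sing' -> no (count: 0)
  'rebuild' -> no (count: 0)
  'dog' -> no (count: 0)
  'jump' -> no (count: 0)
  'preview' -> YES, starts with 'pre' (count: 1)
  'unlike' -> no (count: 1)
  'disobey' -> no (count: 1)
  'redo' -> no (count: 1)
  'cat' -> no (count: 1)
  'preheat' -> YES, starts with 'pre' (count: 2)
Total with prefix 'pre': 2

2


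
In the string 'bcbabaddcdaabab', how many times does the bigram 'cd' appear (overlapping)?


Scanning 'bcbabaddcdaabab' for bigram 'cd':
  Position 0: 'bc' -> no
  Position 1: 'cb' -> no
  Position 2: 'ba' -> no
  Position 3: 'ab' -> no
  Position 4: 'ba' -> no
  Position 5: 'ad' -> no
  Position 6: 'dd' -> no
  Position 7: 'dc' -> no
  Position 8: 'cd' -> MATCH
  Position 9: 'da' -> no
  Position 10: 'aa' -> no
  Position 11: 'ab' -> no
  Position 12: 'ba' -> no
  Position 13: 'ab' -> no
Total matches: 1

1


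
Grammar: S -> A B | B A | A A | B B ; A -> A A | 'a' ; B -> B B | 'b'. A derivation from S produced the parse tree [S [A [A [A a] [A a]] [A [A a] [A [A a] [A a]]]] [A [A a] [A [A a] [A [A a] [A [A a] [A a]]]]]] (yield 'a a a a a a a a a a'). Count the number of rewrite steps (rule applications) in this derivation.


Every bracketed nonterminal node [X ...] in the tree is produced by exactly one rule application.
Reading the tree off as a leftmost derivation:
  Step 1: S  =>  A A   (applied S -> A A)
  Step 2: A A  =>  A A A   (applied A -> A A)
  Step 3: A A A  =>  A A A A   (applied A -> A A)
  Step 4: A A A A  =>  a A A A   (applied A -> a)
  Step 5: a A A A  =>  a a A A   (applied A -> a)
  Step 6: a a A A  =>  a a A A A   (applied A -> A A)
  Step 7: a a A A A  =>  a a a A A   (applied A -> a)
  Step 8: a a a A A  =>  a a a A A A   (applied A -> A A)
  Step 9: a a a A A A  =>  a a a a A A   (applied A -> a)
  Step 10: a a a a A A  =>  a a a a a A   (applied A -> a)
  Step 11: a a a a a A  =>  a a a a a A A   (applied A -> A A)
  Step 12: a a a a a A A  =>  a a a a a a A   (applied A -> a)
  Step 13: a a a a a a A  =>  a a a a a a A A   (applied A -> A A)
  Step 14: a a a a a a A A  =>  a a a a a a a A   (applied A -> a)
  Step 15: a a a a a a a A  =>  a a a a a a a A A   (applied A -> A A)
  Step 16: a a a a a a a A A  =>  a a a a a a a a A   (applied A -> a)
  Step 17: a a a a a a a a A  =>  a a a a a a a a A A   (applied A -> A A)
  Step 18: a a a a a a a a A A  =>  a a a a a a a a a A   (applied A -> a)
  Step 19: a a a a a a a a a A  =>  a a a a a a a a a a   (applied A -> a)
Final yield: a a a a a a a a a a
Total rewrite steps: 19

19


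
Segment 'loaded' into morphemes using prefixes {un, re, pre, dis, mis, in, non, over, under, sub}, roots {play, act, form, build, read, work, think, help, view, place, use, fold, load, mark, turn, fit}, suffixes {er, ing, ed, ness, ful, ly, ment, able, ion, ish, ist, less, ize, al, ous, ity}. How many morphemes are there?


Segmenting 'loaded' against the inventory:
  'load' -> root (morpheme 1)
  'ed' -> suffix (morpheme 2)
Total morphemes: 2

2


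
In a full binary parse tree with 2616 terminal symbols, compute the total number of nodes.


Leaf nodes (terminals): 2616
Internal nodes = n - 1 = 2616 - 1 = 2615
Total = leaves + internal = 2616 + 2615 = 5231

5231


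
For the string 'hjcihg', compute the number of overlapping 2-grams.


String 'hjcihg' has length L = 6.
Number of overlapping n-grams = L - n + 1
Substituting: 6 - 2 + 1 = 5

5


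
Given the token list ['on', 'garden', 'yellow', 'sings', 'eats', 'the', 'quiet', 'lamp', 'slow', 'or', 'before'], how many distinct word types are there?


Listing all tokens and tracking unique types:
  Token 1: 'on' -> NEW (unique so far: 1)
  Token 2: 'garden' -> NEW (unique so far: 2)
  Token 3: 'yellow' -> NEW (unique so far: 3)
  Token 4: 'sings' -> NEW (unique so far: 4)
  Token 5: 'eats' -> NEW (unique so far: 5)
  Token 6: 'the' -> NEW (unique so far: 6)
  Token 7: 'quiet' -> NEW (unique so far: 7)
  Token 8: 'lamp' -> NEW (unique so far: 8)
  Token 9: 'slow' -> NEW (unique so far: 9)
  Token 10: 'or' -> NEW (unique so far: 10)
  Token 11: 'before' -> NEW (unique so far: 11)
Unique types: ('before', 'eats', 'garden', 'lamp', 'on', 'or', 'quiet', 'sings', 'slow', 'the', 'yellow')
Vocabulary size: 11

11


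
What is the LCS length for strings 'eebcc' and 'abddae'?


DP table for LCS of 'eebcc' and 'abddae':
       a  b  d  d  a  e
    0  0  0  0  0  0  0
  e 0  0  0  0  0  0  1
  e 0  0  0  0  0  0  1
  b 0  0  1  1  1  1  1
  c 0  0  1  1  1  1  1
  c 0  0  1  1  1  1  1
LCS: 'e'
LCS length = 1

1


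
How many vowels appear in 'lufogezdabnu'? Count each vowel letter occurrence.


Scanning each character of 'lufogezdabnu':
  Position 1: 'l' -> consonant (running count: 0)
  Position 2: 'u' -> vowel (running count: 1)
  Position 3: 'f' -> consonant (running count: 1)
  Position 4: 'o' -> vowel (running count: 2)
  Position 5: 'g' -> consonant (running count: 2)
  Position 6: 'e' -> vowel (running count: 3)
  Position 7: 'z' -> consonant (running count: 3)
  Position 8: 'd' -> consonant (running count: 3)
  Position 9: 'a' -> vowel (running count: 4)
  Position 10: 'b' -> consonant (running count: 4)
  Position 11: 'n' -> consonant (running count: 4)
  Position 12: 'u' -> vowel (running count: 5)
Total vowels: 5

5


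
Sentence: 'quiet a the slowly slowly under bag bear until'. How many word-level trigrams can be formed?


Word trigrams from [9] words:
  Trigram 1: (quiet a the)
  Trigram 2: (a the slowly)
  Trigram 3: (the slowly slowly)
  Trigram 4: (slowly slowly under)
  Trigram 5: (slowly under bag)
  Trigram 6: (under bag bear)
  Trigram 7: (bag bear until)
Total word trigrams: 9 - 2 = 7

7


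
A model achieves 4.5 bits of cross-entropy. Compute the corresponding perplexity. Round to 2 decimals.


Perplexity formula: PP = 2^H
H = 4.5
PP = 2^4.5
Decompose: 2^4.5 = 2^4 * 2^0.5 = 2^4 * sqrt(2)
2^4 = 16, sqrt(2) ~ 1.4142136
PP ~ 16 * 1.4142136 = 22.6274176
Rounded to 2 decimals: 22.63

22.63


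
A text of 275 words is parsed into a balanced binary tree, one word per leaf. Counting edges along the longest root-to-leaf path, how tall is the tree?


In a balanced binary tree with n leaves the deepest leaf is ceil(log2(n)) edges below the root.
log2(275) = 8.1033
ceil(8.1033) = 9
height (edges) = 9

9


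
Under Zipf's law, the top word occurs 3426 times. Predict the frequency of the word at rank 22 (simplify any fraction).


Zipf's law: freq(rank) = f1 / rank
f1 = 3426, rank = 22
freq = 3426 / 22
GCD(3426, 22) = 2
Simplified: 1713/11

1713/11


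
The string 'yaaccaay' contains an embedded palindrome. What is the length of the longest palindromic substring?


Scanning 'yaaccaay' for palindromic substrings.
Substring at positions 0-7: 'yaaccaay'.
Check: reverse('yaaccaay') = 'yaaccaay' -> palindrome confirmed.
No longer palindromic substring exists; longest length = 8

8


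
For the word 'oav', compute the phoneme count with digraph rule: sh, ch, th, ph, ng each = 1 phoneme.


Parsing 'oav' greedily, digraphs first:
  'o' -> vowel phoneme (phonemes so far: 1)
  'a' -> vowel phoneme (phonemes so far: 2)
  'v' -> consonant phoneme (phonemes so far: 3)
Total phonemes: 3

3


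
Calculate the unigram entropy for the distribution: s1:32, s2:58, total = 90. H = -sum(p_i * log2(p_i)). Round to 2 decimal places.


Computing entropy H = -sum(p_i * log2(p_i)):
  s1: p = 32/90 = 0.3556, -p*log2(p) = 0.5304
  s2: p = 58/90 = 0.6444, -p*log2(p) = 0.4085
H = sum of terms = 0.9389
Rounded to 2 decimals: 0.94

0.94


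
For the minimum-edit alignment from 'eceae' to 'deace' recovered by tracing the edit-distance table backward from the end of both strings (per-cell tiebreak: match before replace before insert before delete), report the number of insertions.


Edit distance = 3. Backtracking from cell (5, 5) with preference match > replace > insert > delete,
then listing the resulting alignment 'eceae' -> 'deace' left to right:
  Step 1: delete 'e'
  Step 2: replace c->d
  Step 3: keep 'e'
  Step 4: keep 'a'
  Step 5: insert 'c' [insertion #1]
  Step 6: keep 'e'
Total insertions: 1

1


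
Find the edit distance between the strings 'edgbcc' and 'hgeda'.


Building DP table for s1='edgbcc' (len 6) and s2='hgeda' (len 5):
       h  g  e  d  a
    0  1  2  3  4  5
  e 1  1  2  2  3  4
  d 2  2  2  3  2  3
  g 3  3  2  3  3  3
  b 4  4  3  3  4  4
  c 5  5  4  4  4  5
  c 6  6  5  5  5  5
Edit distance = dp[6][5] = 5

5


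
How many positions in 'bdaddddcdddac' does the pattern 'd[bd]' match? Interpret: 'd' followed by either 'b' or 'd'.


Pattern: d[bd] means 'd' followed by either 'b' or 'd'.
Scanning 'bdaddddcdddac' position-by-position:
  Pos 0: window 'bd' -> no
  Pos 1: window 'da' -> no
  Pos 2: window 'ad' -> no
  Pos 3: window 'dd' -> MATCH
  Pos 4: window 'dd' -> MATCH
  Pos 5: window 'dd' -> MATCH
  Pos 6: window 'dc' -> no
  Pos 7: window 'cd' -> no
  Pos 8: window 'dd' -> MATCH
  Pos 9: window 'dd' -> MATCH
  Pos 10: window 'da' -> no
  Pos 11: window 'ac' -> no
  Pos 12: window 'c' -> no
Total matches: 5

5


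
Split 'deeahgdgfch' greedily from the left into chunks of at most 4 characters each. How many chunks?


'deeahgdgfch' has 11 characters.
Chunking with max size 4:
  Chunk 1: 'deea' (positions 0-3)
  Chunk 2: 'hgdg' (positions 4-7)
  Chunk 3: 'fch' (positions 8-10)
Total chunks: ceil(11 / 4) = 3

3


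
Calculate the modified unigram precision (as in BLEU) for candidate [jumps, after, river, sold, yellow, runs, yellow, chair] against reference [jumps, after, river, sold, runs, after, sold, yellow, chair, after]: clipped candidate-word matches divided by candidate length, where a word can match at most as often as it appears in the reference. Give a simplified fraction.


Reference word counts: {'after': 3, 'chair': 1, 'jumps': 1, 'river': 1, 'runs': 1, 'sold': 2, 'yellow': 1}
Checking each candidate word (with clipping):
  'jumps' -> in reference (ref count 1, used 1/1) -> match (matches: 1)
  'after' -> in reference (ref count 3, used 1/3) -> match (matches: 2)
  'river' -> in reference (ref count 1, used 1/1) -> match (matches: 3)
  'sold' -> in reference (ref count 2, used 1/2) -> match (matches: 4)
  'yellow' -> in reference (ref count 1, used 1/1) -> match (matches: 5)
  'runs' -> in reference (ref count 1, used 1/1) -> match (matches: 6)
  'yellow' -> ref count 1 already used up (1/1) -> clipped, no match (matches: 6)
  'chair' -> in reference (ref count 1, used 1/1) -> match (matches: 7)
Clipped matches: 7, Candidate length: 8
Precision = 7/8

7/8


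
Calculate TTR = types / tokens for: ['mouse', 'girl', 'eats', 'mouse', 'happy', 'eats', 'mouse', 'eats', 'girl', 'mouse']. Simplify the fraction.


Tokens: 10
Unique types: ('eats', 'girl', 'happy', 'mouse') = 4
TTR = 4/10
Simplify: divide both by 2 -> 2/5
TTR = 2/5

2/5


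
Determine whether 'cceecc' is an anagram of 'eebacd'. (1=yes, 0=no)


Sort characters of 'cceecc': 'ccccee'
Sort characters of 'eebacd': 'abcdee'
Sorted forms differ -> they are NOT anagrams
Result: 0

0


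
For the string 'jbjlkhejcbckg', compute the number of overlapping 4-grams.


String 'jbjlkhejcbckg' has length L = 13.
Number of overlapping n-grams = L - n + 1
Substituting: 13 - 4 + 1 = 10

10


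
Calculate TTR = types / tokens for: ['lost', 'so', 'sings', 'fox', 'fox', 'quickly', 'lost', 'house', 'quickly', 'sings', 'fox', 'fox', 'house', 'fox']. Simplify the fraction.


Tokens: 14
Unique types: ('fox', 'house', 'lost', 'quickly', 'sings', 'so') = 6
TTR = 6/14
Simplify: divide both by 2 -> 3/7
TTR = 3/7

3/7


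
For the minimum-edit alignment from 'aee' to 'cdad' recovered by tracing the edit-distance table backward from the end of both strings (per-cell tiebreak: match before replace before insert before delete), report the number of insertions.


Edit distance = 4. Backtracking from cell (3, 4) with preference match > replace > insert > delete,
then listing the resulting alignment 'aee' -> 'cdad' left to right:
  Step 1: insert 'c' [insertion #1]
  Step 2: replace a->d
  Step 3: replace e->a
  Step 4: replace e->d
Total insertions: 1

1


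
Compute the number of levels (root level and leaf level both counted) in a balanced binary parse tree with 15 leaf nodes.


In a balanced binary tree with n leaves the deepest leaf is ceil(log2(n)) edges below the root,
so counting node levels inclusive of root and leaves gives ceil(log2(n)) + 1 levels.
log2(15) = 3.9069
ceil(3.9069) = 4
levels = 4 + 1 = 5

5


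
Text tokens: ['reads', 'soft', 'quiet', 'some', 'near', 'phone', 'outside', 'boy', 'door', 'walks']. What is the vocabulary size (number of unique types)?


Listing all tokens and tracking unique types:
  Token 1: 'reads' -> NEW (unique so far: 1)
  Token 2: 'soft' -> NEW (unique so far: 2)
  Token 3: 'quiet' -> NEW (unique so far: 3)
  Token 4: 'some' -> NEW (unique so far: 4)
  Token 5: 'near' -> NEW (unique so far: 5)
  Token 6: 'phone' -> NEW (unique so far: 6)
  Token 7: 'outside' -> NEW (unique so far: 7)
  Token 8: 'boy' -> NEW (unique so far: 8)
  Token 9: 'door' -> NEW (unique so far: 9)
  Token 10: 'walks' -> NEW (unique so far: 10)
Unique types: ('boy', 'door', 'near', 'outside', 'phone', 'quiet', 'reads', 'soft', 'some', 'walks')
Vocabulary size: 10

10


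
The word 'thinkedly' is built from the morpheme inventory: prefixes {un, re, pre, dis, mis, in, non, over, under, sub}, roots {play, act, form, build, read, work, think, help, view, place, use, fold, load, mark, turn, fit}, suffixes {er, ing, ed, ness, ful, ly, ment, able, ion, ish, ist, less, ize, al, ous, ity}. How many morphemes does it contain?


Segmenting 'thinkedly' against the inventory:
  'think' -> root (morpheme 1)
  'ed' -> suffix (morpheme 2)
  'ly' -> suffix (morpheme 3)
Total morphemes: 3

3


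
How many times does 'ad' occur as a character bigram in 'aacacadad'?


Scanning 'aacacadad' for bigram 'ad':
  Position 0: 'aa' -> no
  Position 1: 'ac' -> no
  Position 2: 'ca' -> no
  Position 3: 'ac' -> no
  Position 4: 'ca' -> no
  Position 5: 'ad' -> MATCH
  Position 6: 'da' -> no
  Position 7: 'ad' -> MATCH
Total matches: 2

2


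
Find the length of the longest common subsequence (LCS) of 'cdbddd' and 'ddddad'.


DP table for LCS of 'cdbddd' and 'ddddad':
       d  d  d  d  a  d
    0  0  0  0  0  0  0
  c 0  0  0  0  0  0  0
  d 0  1  1  1  1  1  1
  b 0  1  1  1  1  1  1
  d 0  1  2  2  2  2  2
  d 0  1  2  3  3  3  3
  d 0  1  2  3  4  4  4
LCS: 'dddd'
LCS length = 4

4


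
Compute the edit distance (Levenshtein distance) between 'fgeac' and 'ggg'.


Building DP table for s1='fgeac' (len 5) and s2='ggg' (len 3):
       g  g  g
    0  1  2  3
  f 1  1  2  3
  g 2  1  1  2
  e 3  2  2  2
  a 4  3  3  3
  c 5  4  4  4
Edit distance = dp[5][3] = 4

4


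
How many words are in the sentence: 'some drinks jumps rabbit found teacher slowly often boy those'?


Counting words by splitting on spaces:
  Word 1: 'some'
  Word 2: 'drinks'
  Word 3: 'jumps'
  Word 4: 'rabbit'
  Word 5: 'found'
  Word 6: 'teacher'
  Word 7: 'slowly'
  Word 8: 'often'
  Word 9: 'boy'
  Word 10: 'those'
Total words: 10

10


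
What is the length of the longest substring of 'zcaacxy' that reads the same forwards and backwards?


Scanning 'zcaacxy' for palindromic substrings.
Substring at positions 1-4: 'caac'.
Check: reverse('caac') = 'caac' -> palindrome confirmed.
Neighbouring characters ('z' / 'x') break symmetry, so it cannot extend further.
No longer palindromic substring exists; longest length = 4

4


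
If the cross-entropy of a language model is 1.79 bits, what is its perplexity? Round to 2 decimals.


Perplexity formula: PP = 2^H
H = 1.79
PP = 2^1.79
Decompose: 2^1.79 = 2^1 * 2^0.79
2^1 = 2, 2^0.79 ~ 1.7290745
PP ~ 2 * 1.7290745 = 3.4581490
Rounded to 2 decimals: 3.46

3.46


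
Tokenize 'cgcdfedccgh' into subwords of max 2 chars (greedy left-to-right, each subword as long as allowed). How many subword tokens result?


'cgcdfedccgh' has 11 characters.
Chunking with max size 2:
  Chunk 1: 'cg' (positions 0-1)
  Chunk 2: 'cd' (positions 2-3)
  Chunk 3: 'fe' (positions 4-5)
  Chunk 4: 'dc' (positions 6-7)
  Chunk 5: 'cg' (positions 8-9)
  Chunk 6: 'h' (positions 10-10)
Total chunks: ceil(11 / 2) = 6

6


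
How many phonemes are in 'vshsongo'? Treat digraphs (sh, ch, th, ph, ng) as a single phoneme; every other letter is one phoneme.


Parsing 'vshsongo' greedily, digraphs first:
  'v' -> consonant phoneme (phonemes so far: 1)
  'sh' -> digraph (1 consonant phoneme) (phonemes so far: 2)
  's' -> consonant phoneme (phonemes so far: 3)
  'o' -> vowel phoneme (phonemes so far: 4)
  'ng' -> digraph (1 consonant phoneme) (phonemes so far: 5)
  'o' -> vowel phoneme (phonemes so far: 6)
Total phonemes: 6

6


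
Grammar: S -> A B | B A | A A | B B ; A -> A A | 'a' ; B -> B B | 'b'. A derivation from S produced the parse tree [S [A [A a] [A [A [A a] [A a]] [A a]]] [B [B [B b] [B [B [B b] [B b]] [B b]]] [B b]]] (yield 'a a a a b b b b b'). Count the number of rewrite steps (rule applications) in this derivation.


Every bracketed nonterminal node [X ...] in the tree is produced by exactly one rule application.
Reading the tree off as a leftmost derivation:
  Step 1: S  =>  A B   (applied S -> A B)
  Step 2: A B  =>  A A B   (applied A -> A A)
  Step 3: A A B  =>  a A B   (applied A -> a)
  Step 4: a A B  =>  a A A B   (applied A -> A A)
  Step 5: a A A B  =>  a A A A B   (applied A -> A A)
  Step 6: a A A A B  =>  a a A A B   (applied A -> a)
  Step 7: a a A A B  =>  a a a A B   (applied A -> a)
  Step 8: a a a A B  =>  a a a a B   (applied A -> a)
  Step 9: a a a a B  =>  a a a a B B   (applied B -> B B)
  Step 10: a a a a B B  =>  a a a a B B B   (applied B -> B B)
  Step 11: a a a a B B B  =>  a a a a b B B   (applied B -> b)
  Step 12: a a a a b B B  =>  a a a a b B B B   (applied B -> B B)
  Step 13: a a a a b B B B  =>  a a a a b B B B B   (applied B -> B B)
  Step 14: a a a a b B B B B  =>  a a a a b b B B B   (applied B -> b)
  Step 15: a a a a b b B B B  =>  a a a a b b b B B   (applied B -> b)
  Step 16: a a a a b b b B B  =>  a a a a b b b b B   (applied B -> b)
  Step 17: a a a a b b b b B  =>  a a a a b b b b b   (applied B -> b)
Final yield: a a a a b b b b b
Total rewrite steps: 17

17


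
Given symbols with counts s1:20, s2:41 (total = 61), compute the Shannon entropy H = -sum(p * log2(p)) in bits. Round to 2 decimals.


Computing entropy H = -sum(p_i * log2(p_i)):
  s1: p = 20/61 = 0.3279, -p*log2(p) = 0.5275
  s2: p = 41/61 = 0.6721, -p*log2(p) = 0.3853
H = sum of terms = 0.9128
Rounded to 2 decimals: 0.91

0.91


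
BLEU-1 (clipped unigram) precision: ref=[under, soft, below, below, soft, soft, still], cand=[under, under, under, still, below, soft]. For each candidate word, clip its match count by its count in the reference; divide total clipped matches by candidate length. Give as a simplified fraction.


Reference word counts: {'below': 2, 'soft': 3, 'still': 1, 'under': 1}
Checking each candidate word (with clipping):
  'under' -> in reference (ref count 1, used 1/1) -> match (matches: 1)
  'under' -> ref count 1 already used up (1/1) -> clipped, no match (matches: 1)
  'under' -> ref count 1 already used up (1/1) -> clipped, no match (matches: 1)
  'still' -> in reference (ref count 1, used 1/1) -> match (matches: 2)
  'below' -> in reference (ref count 2, used 1/2) -> match (matches: 3)
  'soft' -> in reference (ref count 3, used 1/3) -> match (matches: 4)
Clipped matches: 4, Candidate length: 6
Precision = 4/6 = 2/3

2/3


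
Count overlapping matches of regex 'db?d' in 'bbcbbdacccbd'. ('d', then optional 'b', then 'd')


Pattern: db?d means 'd', then optional 'b', then 'd'.
Scanning 'bbcbbdacccbd' position-by-position:
  Pos 0: window 'bbc' -> no
  Pos 1: window 'bcb' -> no
  Pos 2: window 'cbb' -> no
  Pos 3: window 'bbd' -> no
  Pos 4: window 'bda' -> no
  Pos 5: window 'dac' -> no
  Pos 6: window 'acc' -> no
  Pos 7: window 'ccc' -> no
  Pos 8: window 'ccb' -> no
  Pos 9: window 'cbd' -> no
  Pos 10: window 'bd' -> no
  Pos 11: window 'd' -> no
Total matches: 0

0


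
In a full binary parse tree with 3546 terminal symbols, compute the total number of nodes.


Leaf nodes (terminals): 3546
Internal nodes = n - 1 = 3546 - 1 = 3545
Total = leaves + internal = 3546 + 3545 = 7091

7091


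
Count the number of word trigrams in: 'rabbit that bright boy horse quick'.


Word trigrams from [6] words:
  Trigram 1: (rabbit that bright)
  Trigram 2: (that bright boy)
  Trigram 3: (bright boy horse)
  Trigram 4: (boy horse quick)
Total word trigrams: 6 - 2 = 4

4


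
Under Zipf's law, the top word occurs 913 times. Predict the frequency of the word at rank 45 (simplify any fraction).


Zipf's law: freq(rank) = f1 / rank
f1 = 913, rank = 45
freq = 913 / 45
GCD(913, 45) = 1
Simplified: 913/45

913/45


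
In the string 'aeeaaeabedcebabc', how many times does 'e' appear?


Scanning 'aeeaaeabedcebabc' for 'e':
  Position 1: 'e' -> MATCH (count: 1)
  Position 2: 'e' -> MATCH (count: 2)
  Position 5: 'e' -> MATCH (count: 3)
  Position 8: 'e' -> MATCH (count: 4)
  Position 11: 'e' -> MATCH (count: 5)
Total occurrences of 'e': 5

5


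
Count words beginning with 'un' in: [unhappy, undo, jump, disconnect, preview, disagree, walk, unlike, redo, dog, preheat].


Checking each word for prefix 'un':
  'unhappy' -> YES, starts with 'un' (count: 1)
  'undo' -> YES, starts with 'un' (count: 2)
  'jump' -> no (count: 2)
  'disconnect' -> no (count: 2)
  'preview' -> no (count: 2)
  'disagree' -> no (count: 2)
  'walk' -> no (count: 2)
  'unlike' -> YES, starts with 'un' (count: 3)
  'redo' -> no (count: 3)
  'dog' -> no (count: 3)
  'preheat' -> no (count: 3)
Total with prefix 'un': 3

3


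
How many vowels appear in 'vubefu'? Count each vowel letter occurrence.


Scanning each character of 'vubefu':
  Position 1: 'v' -> consonant (running count: 0)
  Position 2: 'u' -> vowel (running count: 1)
  Position 3: 'b' -> consonant (running count: 1)
  Position 4: 'e' -> vowel (running count: 2)
  Position 5: 'f' -> consonant (running count: 2)
  Position 6: 'u' -> vowel (running count: 3)
Total vowels: 3

3


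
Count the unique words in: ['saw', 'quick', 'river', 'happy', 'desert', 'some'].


Listing all tokens and tracking unique types:
  Token 1: 'saw' -> NEW (unique so far: 1)
  Token 2: 'quick' -> NEW (unique so far: 2)
  Token 3: 'river' -> NEW (unique so far: 3)
  Token 4: 'happy' -> NEW (unique so far: 4)
  Token 5: 'desert' -> NEW (unique so far: 5)
  Token 6: 'some' -> NEW (unique so far: 6)
Unique types: ('desert', 'happy', 'quick', 'river', 'saw', 'some')
Vocabulary size: 6

6


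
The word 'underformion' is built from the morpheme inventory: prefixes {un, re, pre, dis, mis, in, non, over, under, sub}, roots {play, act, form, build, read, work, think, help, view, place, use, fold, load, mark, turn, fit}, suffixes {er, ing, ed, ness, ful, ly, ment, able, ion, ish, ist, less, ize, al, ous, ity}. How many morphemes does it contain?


Segmenting 'underformion' against the inventory:
  'under' -> prefix (morpheme 1)
  'form' -> root (morpheme 2)
  'ion' -> suffix (morpheme 3)
Total morphemes: 3

3


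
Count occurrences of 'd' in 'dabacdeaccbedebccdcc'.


Scanning 'dabacdeaccbedebccdcc' for 'd':
  Position 0: 'd' -> MATCH (count: 1)
  Position 5: 'd' -> MATCH (count: 2)
  Position 12: 'd' -> MATCH (count: 3)
  Position 17: 'd' -> MATCH (count: 4)
Total occurrences of 'd': 4

4
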